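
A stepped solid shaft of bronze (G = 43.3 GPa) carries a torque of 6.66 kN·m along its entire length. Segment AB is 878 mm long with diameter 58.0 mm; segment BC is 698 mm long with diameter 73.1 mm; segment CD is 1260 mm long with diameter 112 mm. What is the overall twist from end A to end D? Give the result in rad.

J_AB = π(0.0580)⁴/32 = 1.11×10^-6 m⁴; J_BC = π(0.0731)⁴/32 = 2.80×10^-6 m⁴; J_CD = π(0.112)⁴/32 = 1.54×10^-5 m⁴.
θ = (T/G)·Σ L_i/J_i = (6660/43.3×10⁹)·(0.878/1.11×10^-6 + 0.698/2.80×10^-6 + 1.26/1.54×10^-5) = 0.1724 rad.

0.172 rad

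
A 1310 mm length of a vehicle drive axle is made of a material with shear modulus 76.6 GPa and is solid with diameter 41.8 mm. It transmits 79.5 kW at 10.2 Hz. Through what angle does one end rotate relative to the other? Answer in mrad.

70.8 mrad

ω = 2π·10.2 = 64.09 rad/s, so T = P/ω = 79.5×10³ / 64.09 = 1240 N·m.
J = πd⁴/32 = π(0.0418)⁴/32 = 2.997×10^-7 m⁴.
θ = T·L/(G·J) = 1240 × 1.31 / (76.6×10⁹ × 2.997×10^-7) = 0.07078 rad.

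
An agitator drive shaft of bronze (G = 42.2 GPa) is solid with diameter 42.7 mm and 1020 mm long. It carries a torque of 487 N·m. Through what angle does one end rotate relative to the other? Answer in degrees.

2.07°

J = πd⁴/32 = π(0.0427)⁴/32 = 3.264×10^-7 m⁴.
θ = T·L/(G·J) = 487.0 × 1.02 / (42.2×10⁹ × 3.264×10^-7) = 0.03607 rad.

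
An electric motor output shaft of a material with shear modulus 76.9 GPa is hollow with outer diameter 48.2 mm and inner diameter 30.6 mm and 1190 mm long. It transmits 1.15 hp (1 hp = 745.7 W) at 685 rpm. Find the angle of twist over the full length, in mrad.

ω = 2π·685/60 = 71.73 rad/s, so T = P/ω = 1.15×745.7 / 71.73 = 11.95 N·m.
J = π(d_o⁴ − d_i⁴)/32 = π(0.0482⁴ − 0.0306⁴)/32 = 4.438×10^-7 m⁴.
θ = T·L/(G·J) = 11.95 × 1.19 / (76.9×10⁹ × 4.438×10^-7) = 4.168×10^-4 rad.

0.417 mrad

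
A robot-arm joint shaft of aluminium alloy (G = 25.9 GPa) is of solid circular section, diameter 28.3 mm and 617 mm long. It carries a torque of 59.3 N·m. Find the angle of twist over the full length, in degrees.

J = πd⁴/32 = π(0.0283)⁴/32 = 6.297×10^-8 m⁴.
θ = T·L/(G·J) = 59.30 × 0.617 / (25.9×10⁹ × 6.297×10^-8) = 0.02243 rad.

1.29°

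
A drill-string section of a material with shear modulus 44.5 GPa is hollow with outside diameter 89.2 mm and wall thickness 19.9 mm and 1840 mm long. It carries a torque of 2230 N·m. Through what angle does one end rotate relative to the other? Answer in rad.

J = π(d_o⁴ − d_i⁴)/32 = π(0.0892⁴ − 0.0494⁴)/32 = 5.631×10^-6 m⁴.
θ = T·L/(G·J) = 2230 × 1.84 / (44.5×10⁹ × 5.631×10^-6) = 0.01638 rad.

0.0164 rad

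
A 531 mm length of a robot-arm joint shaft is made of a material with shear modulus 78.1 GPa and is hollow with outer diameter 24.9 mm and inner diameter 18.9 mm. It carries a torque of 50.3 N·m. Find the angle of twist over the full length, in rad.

0.0136 rad

J = π(d_o⁴ − d_i⁴)/32 = π(0.0249⁴ − 0.0189⁴)/32 = 2.521×10^-8 m⁴.
θ = T·L/(G·J) = 50.30 × 0.531 / (78.1×10⁹ × 2.521×10^-8) = 0.01356 rad.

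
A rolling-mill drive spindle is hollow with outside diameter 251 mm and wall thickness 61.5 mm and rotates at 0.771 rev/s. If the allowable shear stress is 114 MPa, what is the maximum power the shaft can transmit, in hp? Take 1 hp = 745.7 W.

2140 hp

J = π(d_o⁴ − d_i⁴)/32 = π(0.251⁴ − 0.128⁴)/32 = 3.633×10^-4 m⁴.
T_max = τ_allow·J/r = 1.14×10^8 × 3.633×10^-4 / 0.126 = 330000 N·m.
ω = 2π·0.771 = 4.844 rad/s, so P_max = T_max·ω = 1.599×10^6 W.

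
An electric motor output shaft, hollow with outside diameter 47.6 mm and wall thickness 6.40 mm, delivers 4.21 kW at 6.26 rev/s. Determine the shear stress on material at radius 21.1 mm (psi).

910 psi

ω = 2π·6.26 = 39.33 rad/s, so T = P/ω = 4.21×10³ / 39.33 = 107.0 N·m.
J = π(d_o⁴ − d_i⁴)/32 = π(0.0476⁴ − 0.0348⁴)/32 = 3.600×10^-7 m⁴.
Shear stress varies linearly with radius: τ = T·r/J = 107.0 × 0.0211 / 3.600×10^-7 = 6.273×10^6 Pa.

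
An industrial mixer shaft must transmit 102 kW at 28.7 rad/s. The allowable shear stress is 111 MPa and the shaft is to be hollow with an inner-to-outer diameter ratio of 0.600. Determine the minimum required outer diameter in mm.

57.2 mm

ω = 28.7 rad/s, so T = P/ω = 102×10³ / 28.70 = 3554 N·m.
For a hollow shaft with d_i/d_o = 0.600: τ_max = 16T/(π d_o³ (1−k⁴)), so d_o = [16T/(π τ_allow (1−k⁴))]^(1/3) = [16·3554/(π·1.11×10^8·0.8704)]^(1/3) = 0.05722 m.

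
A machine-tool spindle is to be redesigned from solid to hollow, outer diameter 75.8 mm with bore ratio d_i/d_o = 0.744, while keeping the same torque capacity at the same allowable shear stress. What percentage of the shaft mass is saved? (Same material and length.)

Equal τ_max and T ⇒ the solid shaft needs d_s³ = d_o³(1−k⁴), so d_s = 75.8·(1−0.744⁴)^(1/3) = 67.10 mm.
Area ratio A_h/A_s = d_o²(1−k²)/d_s² = (1−k²)/(1−k⁴)^(2/3) = 0.5698.
Mass saving = 1 − 0.5698 = 43.0 %.

43.0 %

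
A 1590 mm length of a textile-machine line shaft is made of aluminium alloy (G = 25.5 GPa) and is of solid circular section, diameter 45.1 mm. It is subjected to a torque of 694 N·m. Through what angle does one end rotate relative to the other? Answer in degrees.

6.10°

J = πd⁴/32 = π(0.0451)⁴/32 = 4.062×10^-7 m⁴.
θ = T·L/(G·J) = 694.0 × 1.59 / (25.5×10⁹ × 4.062×10^-7) = 0.1065 rad.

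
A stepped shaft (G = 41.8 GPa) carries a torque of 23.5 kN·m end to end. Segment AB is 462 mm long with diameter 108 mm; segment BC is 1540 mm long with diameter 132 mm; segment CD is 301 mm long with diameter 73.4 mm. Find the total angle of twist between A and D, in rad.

0.108 rad

J_AB = π(0.108)⁴/32 = 1.34×10^-5 m⁴; J_BC = π(0.132)⁴/32 = 2.98×10^-5 m⁴; J_CD = π(0.0734)⁴/32 = 2.85×10^-6 m⁴.
θ = (T/G)·Σ L_i/J_i = (23500/41.8×10⁹)·(0.462/1.34×10^-5 + 1.54/2.98×10^-5 + 0.301/2.85×10^-6) = 0.1079 rad.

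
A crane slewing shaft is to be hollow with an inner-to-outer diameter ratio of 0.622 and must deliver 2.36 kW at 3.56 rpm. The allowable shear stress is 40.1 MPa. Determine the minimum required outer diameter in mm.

ω = 2π·3.56/60 = 0.3728 rad/s, so T = P/ω = 2.36×10³ / 0.3728 = 6330 N·m.
For a hollow shaft with d_i/d_o = 0.622: τ_max = 16T/(π d_o³ (1−k⁴)), so d_o = [16T/(π τ_allow (1−k⁴))]^(1/3) = [16·6330/(π·4.01×10^7·0.8503)]^(1/3) = 0.09815 m.

98.2 mm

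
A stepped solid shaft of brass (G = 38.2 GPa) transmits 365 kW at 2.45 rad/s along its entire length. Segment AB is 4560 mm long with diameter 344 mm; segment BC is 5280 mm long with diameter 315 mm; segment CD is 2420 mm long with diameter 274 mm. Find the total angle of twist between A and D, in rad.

ω = 2.45 rad/s, so T = P/ω = 365×10³ / 2.450 = 149000 N·m.
J_AB = π(0.344)⁴/32 = 1.37×10^-3 m⁴; J_BC = π(0.315)⁴/32 = 9.67×10^-4 m⁴; J_CD = π(0.274)⁴/32 = 5.53×10^-4 m⁴.
θ = (T/G)·Σ L_i/J_i = (149000/38.2×10⁹)·(4.56/1.37×10^-3 + 5.28/9.67×10^-4 + 2.42/5.53×10^-4) = 0.05130 rad.

0.0513 rad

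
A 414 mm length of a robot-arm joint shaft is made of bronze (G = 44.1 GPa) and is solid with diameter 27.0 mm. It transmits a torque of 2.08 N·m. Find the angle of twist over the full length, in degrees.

0.0214°

J = πd⁴/32 = π(0.0270)⁴/32 = 5.217×10^-8 m⁴.
θ = T·L/(G·J) = 2.080 × 0.414 / (44.1×10⁹ × 5.217×10^-8) = 3.743×10^-4 rad.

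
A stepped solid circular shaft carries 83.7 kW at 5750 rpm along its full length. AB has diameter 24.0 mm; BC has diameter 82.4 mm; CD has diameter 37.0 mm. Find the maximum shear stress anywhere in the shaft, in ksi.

7.43 ksi

ω = 2π·5750/60 = 602.1 rad/s, so T = P/ω = 83.7×10³ / 602.1 = 139.0 N·m.
Under the same torque, τ_max = 16T/(πd³) is largest where d is smallest — segment AB (d = 24.0 mm).
τ_max = 16·139.0/(π·(0.0240)³) = 5.121×10^7 Pa.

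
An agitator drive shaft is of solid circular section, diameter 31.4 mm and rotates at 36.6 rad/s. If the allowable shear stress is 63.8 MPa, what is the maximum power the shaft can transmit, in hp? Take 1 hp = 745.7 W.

19.0 hp

J = πd⁴/32 = π(0.0314)⁴/32 = 9.544×10^-8 m⁴.
T_max = τ_allow·J/r = 6.38×10^7 × 9.544×10^-8 / 0.0157 = 387.8 N·m.
ω = 36.6 rad/s, so P_max = T_max·ω = 1.419×10^4 W.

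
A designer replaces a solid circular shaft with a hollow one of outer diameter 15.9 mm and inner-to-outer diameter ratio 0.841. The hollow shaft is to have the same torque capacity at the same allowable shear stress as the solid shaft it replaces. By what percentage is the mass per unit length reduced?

53.5 %

Equal τ_max and T ⇒ the solid shaft needs d_s³ = d_o³(1−k⁴), so d_s = 15.9·(1−0.841⁴)^(1/3) = 12.62 mm.
Area ratio A_h/A_s = d_o²(1−k²)/d_s² = (1−k²)/(1−k⁴)^(2/3) = 0.4648.
Mass saving = 1 − 0.4648 = 53.5 %.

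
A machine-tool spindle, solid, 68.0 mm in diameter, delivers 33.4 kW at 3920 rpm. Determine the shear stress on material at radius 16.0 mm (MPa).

ω = 2π·3920/60 = 410.5 rad/s, so T = P/ω = 33.4×10³ / 410.5 = 81.36 N·m.
J = πd⁴/32 = π(0.0680)⁴/32 = 2.099×10^-6 m⁴.
Shear stress varies linearly with radius: τ = T·r/J = 81.36 × 0.0160 / 2.099×10^-6 = 6.202×10^5 Pa.

0.620 MPa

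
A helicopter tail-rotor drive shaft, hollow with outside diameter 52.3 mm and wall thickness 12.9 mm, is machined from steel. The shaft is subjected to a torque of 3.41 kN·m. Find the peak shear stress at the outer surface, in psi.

J = π(d_o⁴ − d_i⁴)/32 = π(0.0523⁴ − 0.0265⁴)/32 = 6.861×10^-7 m⁴.
τ_max = T·r/J = 3410 × 0.0261 / 6.861×10^-7 = 1.300×10^8 Pa.

18900 psi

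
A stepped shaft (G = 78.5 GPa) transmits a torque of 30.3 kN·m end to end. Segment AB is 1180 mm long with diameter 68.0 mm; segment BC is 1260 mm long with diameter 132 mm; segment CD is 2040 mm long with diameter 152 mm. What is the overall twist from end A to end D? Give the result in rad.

0.248 rad

J_AB = π(0.0680)⁴/32 = 2.10×10^-6 m⁴; J_BC = π(0.132)⁴/32 = 2.98×10^-5 m⁴; J_CD = π(0.152)⁴/32 = 5.24×10^-5 m⁴.
θ = (T/G)·Σ L_i/J_i = (30300/78.5×10⁹)·(1.18/2.10×10^-6 + 1.26/2.98×10^-5 + 2.04/5.24×10^-5) = 0.2483 rad.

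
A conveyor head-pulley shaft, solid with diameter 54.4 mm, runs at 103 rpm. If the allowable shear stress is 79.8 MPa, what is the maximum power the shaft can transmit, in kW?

J = πd⁴/32 = π(0.0544)⁴/32 = 8.598×10^-7 m⁴.
T_max = τ_allow·J/r = 7.98×10^7 × 8.598×10^-7 / 0.0272 = 2522 N·m.
ω = 2π·103/60 = 10.79 rad/s, so P_max = T_max·ω = 2.721×10^4 W.

27.2 kW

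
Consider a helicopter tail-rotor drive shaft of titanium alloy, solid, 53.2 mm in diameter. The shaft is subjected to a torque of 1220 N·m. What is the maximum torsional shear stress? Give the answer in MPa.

J = πd⁴/32 = π(0.0532)⁴/32 = 7.864×10^-7 m⁴.
τ_max = T·r/J = 1220 × 0.0266 / 7.864×10^-7 = 4.127×10^7 Pa.

41.3 MPa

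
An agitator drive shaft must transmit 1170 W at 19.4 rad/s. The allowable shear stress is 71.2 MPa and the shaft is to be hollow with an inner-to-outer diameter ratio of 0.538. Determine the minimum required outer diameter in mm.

ω = 19.4 rad/s, so T = P/ω = 1170 / 19.40 = 60.31 N·m.
For a hollow shaft with d_i/d_o = 0.538: τ_max = 16T/(π d_o³ (1−k⁴)), so d_o = [16T/(π τ_allow (1−k⁴))]^(1/3) = [16·60.31/(π·7.12×10^7·0.9162)]^(1/3) = 0.01676 m.

16.8 mm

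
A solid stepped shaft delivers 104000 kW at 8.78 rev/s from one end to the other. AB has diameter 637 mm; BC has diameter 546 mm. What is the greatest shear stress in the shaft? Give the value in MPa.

59.0 MPa

ω = 2π·8.78 = 55.17 rad/s, so T = P/ω = 104000×10³ / 55.17 = 1.885e6 N·m.
Under the same torque, τ_max = 16T/(πd³) is largest where d is smallest — segment BC (d = 546 mm).
τ_max = 16·1.885e6/(π·(0.546)³) = 5.899×10^7 Pa.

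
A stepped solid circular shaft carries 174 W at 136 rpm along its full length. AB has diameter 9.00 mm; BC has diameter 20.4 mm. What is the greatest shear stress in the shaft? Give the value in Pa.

8.54e7 Pa

ω = 2π·136/60 = 14.24 rad/s, so T = P/ω = 174 / 14.24 = 12.22 N·m.
Under the same torque, τ_max = 16T/(πd³) is largest where d is smallest — segment AB (d = 9.00 mm).
τ_max = 16·12.22/(π·(0.00900)³) = 8.535×10^7 Pa.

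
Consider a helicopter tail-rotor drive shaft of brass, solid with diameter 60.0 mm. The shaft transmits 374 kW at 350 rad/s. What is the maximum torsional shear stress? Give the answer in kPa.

25200 kPa

ω = 350 rad/s, so T = P/ω = 374×10³ / 350.0 = 1069 N·m.
J = πd⁴/32 = π(0.0600)⁴/32 = 1.272×10^-6 m⁴.
τ_max = T·r/J = 1069 × 0.0300 / 1.272×10^-6 = 2.520×10^7 Pa.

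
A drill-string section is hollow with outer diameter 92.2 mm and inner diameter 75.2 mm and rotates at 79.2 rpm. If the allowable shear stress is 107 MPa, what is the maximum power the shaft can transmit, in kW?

76.1 kW

J = π(d_o⁴ − d_i⁴)/32 = π(0.0922⁴ − 0.0752⁴)/32 = 3.955×10^-6 m⁴.
T_max = τ_allow·J/r = 1.07×10^8 × 3.955×10^-6 / 0.0461 = 9180 N·m.
ω = 2π·79.2/60 = 8.294 rad/s, so P_max = T_max·ω = 7.613×10^4 W.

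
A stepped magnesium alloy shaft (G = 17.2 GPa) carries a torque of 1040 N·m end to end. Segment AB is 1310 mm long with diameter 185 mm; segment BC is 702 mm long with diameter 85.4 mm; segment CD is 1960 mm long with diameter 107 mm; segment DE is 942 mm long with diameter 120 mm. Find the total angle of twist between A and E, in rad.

J_AB = π(0.185)⁴/32 = 1.15×10^-4 m⁴; J_BC = π(0.0854)⁴/32 = 5.22×10^-6 m⁴; J_CD = π(0.107)⁴/32 = 1.29×10^-5 m⁴; J_DE = π(0.120)⁴/32 = 2.04×10^-5 m⁴.
θ = (T/G)·Σ L_i/J_i = (1040/17.2×10⁹)·(1.31/1.15×10^-4 + 0.702/5.22×10^-6 + 1.96/1.29×10^-5 + 0.942/2.04×10^-5) = 0.02082 rad.

0.0208 rad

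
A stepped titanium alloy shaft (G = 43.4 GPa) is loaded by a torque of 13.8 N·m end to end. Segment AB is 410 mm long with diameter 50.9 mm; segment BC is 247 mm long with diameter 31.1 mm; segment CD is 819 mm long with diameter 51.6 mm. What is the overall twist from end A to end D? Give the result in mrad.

J_AB = π(0.0509)⁴/32 = 6.59×10^-7 m⁴; J_BC = π(0.0311)⁴/32 = 9.18×10^-8 m⁴; J_CD = π(0.0516)⁴/32 = 6.96×10^-7 m⁴.
θ = (T/G)·Σ L_i/J_i = (13.80/43.4×10⁹)·(0.410/6.59×10^-7 + 0.247/9.18×10^-8 + 0.819/6.96×10^-7) = 1.427×10^-3 rad.

1.43 mrad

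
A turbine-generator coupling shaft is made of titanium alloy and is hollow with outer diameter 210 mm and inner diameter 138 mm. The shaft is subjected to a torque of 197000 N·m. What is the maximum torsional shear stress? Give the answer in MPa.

133 MPa

J = π(d_o⁴ − d_i⁴)/32 = π(0.210⁴ − 0.138⁴)/32 = 1.553×10^-4 m⁴.
τ_max = T·r/J = 197000 × 0.105 / 1.553×10^-4 = 1.332×10^8 Pa.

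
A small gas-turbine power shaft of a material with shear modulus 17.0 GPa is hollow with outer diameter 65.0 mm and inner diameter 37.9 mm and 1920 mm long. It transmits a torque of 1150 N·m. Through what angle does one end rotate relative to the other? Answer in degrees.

J = π(d_o⁴ − d_i⁴)/32 = π(0.0650⁴ − 0.0379⁴)/32 = 1.550×10^-6 m⁴.
θ = T·L/(G·J) = 1150 × 1.92 / (17.0×10⁹ × 1.550×10^-6) = 0.08380 rad.

4.80°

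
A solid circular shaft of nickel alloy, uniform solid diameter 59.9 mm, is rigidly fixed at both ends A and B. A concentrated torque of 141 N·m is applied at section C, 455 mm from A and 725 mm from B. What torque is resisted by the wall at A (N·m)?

86.6 N·m

With uniform GJ and both ends fixed, compatibility θ_AC = θ_CB gives T_A·a = T_B·b, together with T_A + T_B = T₀.
T_A = T₀·b/(a+b) = 141.0·725/1180 = 86.63 N·m; T_B = 54.37 N·m.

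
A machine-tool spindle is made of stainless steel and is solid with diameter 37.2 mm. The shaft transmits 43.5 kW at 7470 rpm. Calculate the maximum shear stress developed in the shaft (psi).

798 psi

ω = 2π·7470/60 = 782.3 rad/s, so T = P/ω = 43.5×10³ / 782.3 = 55.61 N·m.
J = πd⁴/32 = π(0.0372)⁴/32 = 1.880×10^-7 m⁴.
τ_max = T·r/J = 55.61 × 0.0186 / 1.880×10^-7 = 5.502×10^6 Pa.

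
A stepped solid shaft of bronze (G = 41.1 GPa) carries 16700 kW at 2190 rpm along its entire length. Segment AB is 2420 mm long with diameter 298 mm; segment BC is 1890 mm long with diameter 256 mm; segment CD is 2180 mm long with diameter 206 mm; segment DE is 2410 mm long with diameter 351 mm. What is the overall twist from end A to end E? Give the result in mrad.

38.2 mrad

ω = 2π·2190/60 = 229.3 rad/s, so T = P/ω = 16700×10³ / 229.3 = 72820 N·m.
J_AB = π(0.298)⁴/32 = 7.74×10^-4 m⁴; J_BC = π(0.256)⁴/32 = 4.22×10^-4 m⁴; J_CD = π(0.206)⁴/32 = 1.77×10^-4 m⁴; J_DE = π(0.351)⁴/32 = 1.49×10^-3 m⁴.
θ = (T/G)·Σ L_i/J_i = (72820/41.1×10⁹)·(2.42/7.74×10^-4 + 1.89/4.22×10^-4 + 2.18/1.77×10^-4 + 2.41/1.49×10^-3) = 0.03819 rad.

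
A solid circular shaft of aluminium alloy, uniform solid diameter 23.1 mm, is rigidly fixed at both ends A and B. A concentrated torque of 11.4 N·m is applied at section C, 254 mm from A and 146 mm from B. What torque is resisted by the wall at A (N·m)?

4.16 N·m

With uniform GJ and both ends fixed, compatibility θ_AC = θ_CB gives T_A·a = T_B·b, together with T_A + T_B = T₀.
T_A = T₀·b/(a+b) = 11.40·146/400.0 = 4.161 N·m; T_B = 7.239 N·m.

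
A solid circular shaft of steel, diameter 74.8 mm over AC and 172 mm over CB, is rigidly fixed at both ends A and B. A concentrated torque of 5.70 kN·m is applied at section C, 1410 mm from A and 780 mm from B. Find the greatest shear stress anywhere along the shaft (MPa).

Compatibility: T_A·a/J_AC = T_B·b/J_CB with T_A + T_B = T₀.
J_AC = 3.07×10^-6 m⁴, J_CB = 8.59×10^-5 m⁴, so T_A = T₀·(J_AC/a)/((J_AC/a)+(J_CB/b)) = 110.6 N·m, T_B = 5589 N·m.
τ in each portion: τ_AC = 1.35×10^6 Pa, τ_CB = 5.59×10^6 Pa; maximum is in CB.
τ_max = T_CB·r/J = 5589·0.0860/8.59×10^-5 = 5.594×10^6 Pa.

5.59 MPa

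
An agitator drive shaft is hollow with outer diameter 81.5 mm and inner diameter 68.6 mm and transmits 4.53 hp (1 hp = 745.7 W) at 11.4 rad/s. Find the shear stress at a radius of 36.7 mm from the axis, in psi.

731 psi

ω = 11.4 rad/s, so T = P/ω = 4.53×745.7 / 11.40 = 296.3 N·m.
J = π(d_o⁴ − d_i⁴)/32 = π(0.0815⁴ − 0.0686⁴)/32 = 2.157×10^-6 m⁴.
Shear stress varies linearly with radius: τ = T·r/J = 296.3 × 0.0367 / 2.157×10^-6 = 5.041×10^6 Pa.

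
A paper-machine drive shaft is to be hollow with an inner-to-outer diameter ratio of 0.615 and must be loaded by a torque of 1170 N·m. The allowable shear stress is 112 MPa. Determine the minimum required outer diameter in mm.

39.6 mm

For a hollow shaft with d_i/d_o = 0.615: τ_max = 16T/(π d_o³ (1−k⁴)), so d_o = [16T/(π τ_allow (1−k⁴))]^(1/3) = [16·1170/(π·1.12×10^8·0.8569)]^(1/3) = 0.03960 m.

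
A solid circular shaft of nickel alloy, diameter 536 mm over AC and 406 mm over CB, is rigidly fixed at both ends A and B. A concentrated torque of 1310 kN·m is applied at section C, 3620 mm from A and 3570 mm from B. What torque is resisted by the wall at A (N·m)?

982000 N·m

Compatibility: T_A·a/J_AC = T_B·b/J_CB with T_A + T_B = T₀.
J_AC = 8.10×10^-3 m⁴, J_CB = 2.67×10^-3 m⁴, so T_A = T₀·(J_AC/a)/((J_AC/a)+(J_CB/b)) = 982200 N·m, T_B = 327800 N·m.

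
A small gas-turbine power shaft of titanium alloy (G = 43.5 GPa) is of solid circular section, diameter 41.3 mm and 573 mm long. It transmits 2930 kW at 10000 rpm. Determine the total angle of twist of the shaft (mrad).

129 mrad

ω = 2π·10000/60 = 1047 rad/s, so T = P/ω = 2930×10³ / 1047 = 2798 N·m.
J = πd⁴/32 = π(0.0413)⁴/32 = 2.856×10^-7 m⁴.
θ = T·L/(G·J) = 2798 × 0.573 / (43.5×10⁹ × 2.856×10^-7) = 0.1290 rad.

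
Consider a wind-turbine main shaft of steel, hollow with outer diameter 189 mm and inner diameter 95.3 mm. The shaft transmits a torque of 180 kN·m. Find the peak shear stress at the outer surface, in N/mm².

145 N/mm²

J = π(d_o⁴ − d_i⁴)/32 = π(0.189⁴ − 0.0953⁴)/32 = 1.172×10^-4 m⁴.
τ_max = T·r/J = 180000 × 0.0945 / 1.172×10^-4 = 1.452×10^8 Pa.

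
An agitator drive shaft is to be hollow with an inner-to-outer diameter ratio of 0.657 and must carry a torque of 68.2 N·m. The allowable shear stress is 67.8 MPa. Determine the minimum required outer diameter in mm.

For a hollow shaft with d_i/d_o = 0.657: τ_max = 16T/(π d_o³ (1−k⁴)), so d_o = [16T/(π τ_allow (1−k⁴))]^(1/3) = [16·68.20/(π·6.78×10^7·0.8137)]^(1/3) = 0.01847 m.

18.5 mm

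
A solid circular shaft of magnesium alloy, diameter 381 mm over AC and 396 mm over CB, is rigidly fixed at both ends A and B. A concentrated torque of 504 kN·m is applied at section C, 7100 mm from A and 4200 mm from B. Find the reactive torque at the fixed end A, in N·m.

Compatibility: T_A·a/J_AC = T_B·b/J_CB with T_A + T_B = T₀.
J_AC = 2.07×10^-3 m⁴, J_CB = 2.41×10^-3 m⁴, so T_A = T₀·(J_AC/a)/((J_AC/a)+(J_CB/b)) = 169500 N·m, T_B = 334500 N·m.

170000 N·m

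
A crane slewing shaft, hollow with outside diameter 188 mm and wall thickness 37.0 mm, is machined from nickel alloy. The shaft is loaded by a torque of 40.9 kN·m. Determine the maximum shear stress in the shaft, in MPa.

J = π(d_o⁴ − d_i⁴)/32 = π(0.188⁴ − 0.114⁴)/32 = 1.061×10^-4 m⁴.
τ_max = T·r/J = 40900 × 0.0940 / 1.061×10^-4 = 3.625×10^7 Pa.

36.2 MPa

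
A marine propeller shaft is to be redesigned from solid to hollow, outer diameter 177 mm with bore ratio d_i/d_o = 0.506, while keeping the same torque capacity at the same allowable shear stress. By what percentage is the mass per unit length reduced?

22.2 %

Equal τ_max and T ⇒ the solid shaft needs d_s³ = d_o³(1−k⁴), so d_s = 177·(1−0.506⁴)^(1/3) = 173.0 mm.
Area ratio A_h/A_s = d_o²(1−k²)/d_s² = (1−k²)/(1−k⁴)^(2/3) = 0.7784.
Mass saving = 1 − 0.7784 = 22.2 %.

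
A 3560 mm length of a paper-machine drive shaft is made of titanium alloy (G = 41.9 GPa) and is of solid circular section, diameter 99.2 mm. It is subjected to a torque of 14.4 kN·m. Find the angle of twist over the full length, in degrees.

7.37°

J = πd⁴/32 = π(0.0992)⁴/32 = 9.507×10^-6 m⁴.
θ = T·L/(G·J) = 14400 × 3.56 / (41.9×10⁹ × 9.507×10^-6) = 0.1287 rad.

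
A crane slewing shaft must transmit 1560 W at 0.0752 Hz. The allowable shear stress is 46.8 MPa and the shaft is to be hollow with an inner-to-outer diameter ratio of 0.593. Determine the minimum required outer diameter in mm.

74.3 mm

ω = 2π·0.0752 = 0.4725 rad/s, so T = P/ω = 1560 / 0.4725 = 3302 N·m.
For a hollow shaft with d_i/d_o = 0.593: τ_max = 16T/(π d_o³ (1−k⁴)), so d_o = [16T/(π τ_allow (1−k⁴))]^(1/3) = [16·3302/(π·4.68×10^7·0.8763)]^(1/3) = 0.07429 m.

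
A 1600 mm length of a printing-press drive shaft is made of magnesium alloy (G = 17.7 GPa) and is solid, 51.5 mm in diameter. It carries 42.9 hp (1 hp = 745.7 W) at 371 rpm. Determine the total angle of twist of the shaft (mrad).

ω = 2π·371/60 = 38.85 rad/s, so T = P/ω = 42.9×745.7 / 38.85 = 823.4 N·m.
J = πd⁴/32 = π(0.0515)⁴/32 = 6.906×10^-7 m⁴.
θ = T·L/(G·J) = 823.4 × 1.60 / (17.7×10⁹ × 6.906×10^-7) = 0.1078 rad.

108 mrad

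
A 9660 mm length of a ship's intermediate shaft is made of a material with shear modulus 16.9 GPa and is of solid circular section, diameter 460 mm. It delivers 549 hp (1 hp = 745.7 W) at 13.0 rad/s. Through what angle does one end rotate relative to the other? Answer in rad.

0.00409 rad

ω = 13.0 rad/s, so T = P/ω = 549×745.7 / 13.00 = 31490 N·m.
J = πd⁴/32 = π(0.460)⁴/32 = 4.396×10^-3 m⁴.
θ = T·L/(G·J) = 31490 × 9.66 / (16.9×10⁹ × 4.396×10^-3) = 4.095×10^-3 rad.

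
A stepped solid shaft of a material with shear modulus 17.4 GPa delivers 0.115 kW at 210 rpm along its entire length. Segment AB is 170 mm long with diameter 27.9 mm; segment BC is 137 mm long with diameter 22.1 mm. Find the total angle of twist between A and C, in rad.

ω = 2π·210/60 = 21.99 rad/s, so T = P/ω = 0.115×10³ / 21.99 = 5.229 N·m.
J_AB = π(0.0279)⁴/32 = 5.95×10^-8 m⁴; J_BC = π(0.0221)⁴/32 = 2.34×10^-8 m⁴.
θ = (T/G)·Σ L_i/J_i = (5.229/17.4×10⁹)·(0.170/5.95×10^-8 + 0.137/2.34×10^-8) = 2.617×10^-3 rad.

0.00262 rad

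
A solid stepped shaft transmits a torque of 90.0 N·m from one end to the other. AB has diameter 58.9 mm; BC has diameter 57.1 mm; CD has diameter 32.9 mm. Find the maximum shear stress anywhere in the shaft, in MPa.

Under the same torque, τ_max = 16T/(πd³) is largest where d is smallest — segment CD (d = 32.9 mm).
τ_max = 16·90.00/(π·(0.0329)³) = 1.287×10^7 Pa.

12.9 MPa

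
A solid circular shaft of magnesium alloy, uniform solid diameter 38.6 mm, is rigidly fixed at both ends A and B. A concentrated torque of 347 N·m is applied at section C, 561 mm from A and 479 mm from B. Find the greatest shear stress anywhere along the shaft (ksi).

With uniform GJ and both ends fixed, compatibility θ_AC = θ_CB gives T_A·a = T_B·b, together with T_A + T_B = T₀.
T_A = T₀·b/(a+b) = 347.0·479/1040 = 159.8 N·m; T_B = 187.2 N·m.
τ in each portion: τ_AC = 1.42×10^7 Pa, τ_CB = 1.66×10^7 Pa; maximum is in CB.
τ_max = T_CB·r/J = 187.2·0.0193/2.18×10^-7 = 1.658×10^7 Pa.

2.40 ksi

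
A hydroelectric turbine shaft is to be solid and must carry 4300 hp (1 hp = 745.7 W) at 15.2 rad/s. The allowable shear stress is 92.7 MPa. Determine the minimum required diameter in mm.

ω = 15.2 rad/s, so T = P/ω = 4300×745.7 / 15.20 = 211000 N·m.
For a solid shaft τ_max = 16T/(πd³), so d = (16T/(π τ_allow))^(1/3) = (16·211000/(π·9.27×10^7))^(1/3) = 0.2263 m.

226 mm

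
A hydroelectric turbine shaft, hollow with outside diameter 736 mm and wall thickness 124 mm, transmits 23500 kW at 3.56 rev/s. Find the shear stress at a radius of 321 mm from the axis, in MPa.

ω = 2π·3.56 = 22.37 rad/s, so T = P/ω = 23500×10³ / 22.37 = 1.051e6 N·m.
J = π(d_o⁴ − d_i⁴)/32 = π(0.736⁴ − 0.488⁴)/32 = 0.02324 m⁴.
Shear stress varies linearly with radius: τ = T·r/J = 1.051e6 × 0.321 / 0.02324 = 1.451×10^7 Pa.

14.5 MPa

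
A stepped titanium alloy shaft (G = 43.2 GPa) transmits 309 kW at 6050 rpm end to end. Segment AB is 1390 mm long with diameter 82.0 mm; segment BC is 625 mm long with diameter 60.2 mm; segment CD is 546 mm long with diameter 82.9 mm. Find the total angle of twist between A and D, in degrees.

0.592°

ω = 2π·6050/60 = 633.6 rad/s, so T = P/ω = 309×10³ / 633.6 = 487.7 N·m.
J_AB = π(0.0820)⁴/32 = 4.44×10^-6 m⁴; J_BC = π(0.0602)⁴/32 = 1.29×10^-6 m⁴; J_CD = π(0.0829)⁴/32 = 4.64×10^-6 m⁴.
θ = (T/G)·Σ L_i/J_i = (487.7/43.2×10⁹)·(1.39/4.44×10^-6 + 0.625/1.29×10^-6 + 0.546/4.64×10^-6) = 0.01034 rad.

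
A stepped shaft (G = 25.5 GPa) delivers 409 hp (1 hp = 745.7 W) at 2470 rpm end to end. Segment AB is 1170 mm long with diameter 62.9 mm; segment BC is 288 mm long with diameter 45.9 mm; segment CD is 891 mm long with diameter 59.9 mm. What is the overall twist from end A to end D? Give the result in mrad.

ω = 2π·2470/60 = 258.7 rad/s, so T = P/ω = 409×745.7 / 258.7 = 1179 N·m.
J_AB = π(0.0629)⁴/32 = 1.54×10^-6 m⁴; J_BC = π(0.0459)⁴/32 = 4.36×10^-7 m⁴; J_CD = π(0.0599)⁴/32 = 1.26×10^-6 m⁴.
θ = (T/G)·Σ L_i/J_i = (1179/25.5×10⁹)·(1.17/1.54×10^-6 + 0.288/4.36×10^-7 + 0.891/1.26×10^-6) = 0.09836 rad.

98.4 mrad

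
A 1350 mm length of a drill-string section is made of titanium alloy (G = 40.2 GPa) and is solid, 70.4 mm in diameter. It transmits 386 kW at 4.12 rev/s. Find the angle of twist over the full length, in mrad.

ω = 2π·4.12 = 25.89 rad/s, so T = P/ω = 386×10³ / 25.89 = 14910 N·m.
J = πd⁴/32 = π(0.0704)⁴/32 = 2.412×10^-6 m⁴.
θ = T·L/(G·J) = 14910 × 1.35 / (40.2×10⁹ × 2.412×10^-6) = 0.2076 rad.

208 mrad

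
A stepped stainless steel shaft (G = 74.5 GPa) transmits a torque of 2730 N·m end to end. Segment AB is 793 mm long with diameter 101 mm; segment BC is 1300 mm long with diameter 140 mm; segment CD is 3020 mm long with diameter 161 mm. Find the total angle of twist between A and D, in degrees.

0.331°

J_AB = π(0.101)⁴/32 = 1.02×10^-5 m⁴; J_BC = π(0.140)⁴/32 = 3.77×10^-5 m⁴; J_CD = π(0.161)⁴/32 = 6.60×10^-5 m⁴.
θ = (T/G)·Σ L_i/J_i = (2730/74.5×10⁹)·(0.793/1.02×10^-5 + 1.30/3.77×10^-5 + 3.02/6.60×10^-5) = 5.785×10^-3 rad.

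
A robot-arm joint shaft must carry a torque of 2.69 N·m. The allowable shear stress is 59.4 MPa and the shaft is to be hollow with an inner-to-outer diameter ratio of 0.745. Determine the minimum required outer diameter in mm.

For a hollow shaft with d_i/d_o = 0.745: τ_max = 16T/(π d_o³ (1−k⁴)), so d_o = [16T/(π τ_allow (1−k⁴))]^(1/3) = [16·2.690/(π·5.94×10^7·0.6919)]^(1/3) = 0.006934 m.

6.93 mm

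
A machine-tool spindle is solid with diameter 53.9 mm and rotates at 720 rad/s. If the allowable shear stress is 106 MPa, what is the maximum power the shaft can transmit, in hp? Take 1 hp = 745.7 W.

J = πd⁴/32 = π(0.0539)⁴/32 = 8.286×10^-7 m⁴.
T_max = τ_allow·J/r = 1.06×10^8 × 8.286×10^-7 / 0.0269 = 3259 N·m.
ω = 720 rad/s, so P_max = T_max·ω = 2.347×10^6 W.

3150 hp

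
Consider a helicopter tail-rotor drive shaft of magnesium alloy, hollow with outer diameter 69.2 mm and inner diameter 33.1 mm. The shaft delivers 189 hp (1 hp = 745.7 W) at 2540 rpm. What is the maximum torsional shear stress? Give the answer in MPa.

ω = 2π·2540/60 = 266.0 rad/s, so T = P/ω = 189×745.7 / 266.0 = 529.9 N·m.
J = π(d_o⁴ − d_i⁴)/32 = π(0.0692⁴ − 0.0331⁴)/32 = 2.133×10^-6 m⁴.
τ_max = T·r/J = 529.9 × 0.0346 / 2.133×10^-6 = 8.593×10^6 Pa.

8.59 MPa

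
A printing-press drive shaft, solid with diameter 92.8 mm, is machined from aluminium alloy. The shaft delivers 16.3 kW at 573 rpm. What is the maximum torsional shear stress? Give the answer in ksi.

ω = 2π·573/60 = 60.00 rad/s, so T = P/ω = 16.3×10³ / 60.00 = 271.6 N·m.
J = πd⁴/32 = π(0.0928)⁴/32 = 7.281×10^-6 m⁴.
τ_max = T·r/J = 271.6 × 0.0464 / 7.281×10^-6 = 1.731×10^6 Pa.

0.251 ksi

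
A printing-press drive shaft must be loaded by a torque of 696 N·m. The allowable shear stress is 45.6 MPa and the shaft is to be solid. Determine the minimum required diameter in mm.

For a solid shaft τ_max = 16T/(πd³), so d = (16T/(π τ_allow))^(1/3) = (16·696.0/(π·4.56×10^7))^(1/3) = 0.04268 m.

42.7 mm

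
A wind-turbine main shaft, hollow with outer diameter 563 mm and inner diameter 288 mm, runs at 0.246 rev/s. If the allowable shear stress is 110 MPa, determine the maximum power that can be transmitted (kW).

5550 kW

J = π(d_o⁴ − d_i⁴)/32 = π(0.563⁴ − 0.288⁴)/32 = 9.188×10^-3 m⁴.
T_max = τ_allow·J/r = 1.10×10^8 × 9.188×10^-3 / 0.281 = 3.590e6 N·m.
ω = 2π·0.246 = 1.546 rad/s, so P_max = T_max·ω = 5.550×10^6 W.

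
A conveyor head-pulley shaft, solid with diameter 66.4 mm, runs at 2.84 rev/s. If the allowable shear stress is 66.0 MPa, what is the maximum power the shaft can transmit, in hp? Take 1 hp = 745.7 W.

J = πd⁴/32 = π(0.0664)⁴/32 = 1.908×10^-6 m⁴.
T_max = τ_allow·J/r = 6.60×10^7 × 1.908×10^-6 / 0.0332 = 3794 N·m.
ω = 2π·2.84 = 17.84 rad/s, so P_max = T_max·ω = 6.770×10^4 W.

90.8 hp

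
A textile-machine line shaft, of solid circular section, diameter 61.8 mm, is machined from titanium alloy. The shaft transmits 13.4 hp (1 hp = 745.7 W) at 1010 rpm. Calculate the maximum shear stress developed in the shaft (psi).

ω = 2π·1010/60 = 105.8 rad/s, so T = P/ω = 13.4×745.7 / 105.8 = 94.48 N·m.
J = πd⁴/32 = π(0.0618)⁴/32 = 1.432×10^-6 m⁴.
τ_max = T·r/J = 94.48 × 0.0309 / 1.432×10^-6 = 2.039×10^6 Pa.

296 psi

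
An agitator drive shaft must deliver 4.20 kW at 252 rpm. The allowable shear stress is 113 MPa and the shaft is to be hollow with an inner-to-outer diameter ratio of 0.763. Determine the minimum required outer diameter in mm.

22.1 mm

ω = 2π·252/60 = 26.39 rad/s, so T = P/ω = 4.20×10³ / 26.39 = 159.2 N·m.
For a hollow shaft with d_i/d_o = 0.763: τ_max = 16T/(π d_o³ (1−k⁴)), so d_o = [16T/(π τ_allow (1−k⁴))]^(1/3) = [16·159.2/(π·1.13×10^8·0.6611)]^(1/3) = 0.02214 m.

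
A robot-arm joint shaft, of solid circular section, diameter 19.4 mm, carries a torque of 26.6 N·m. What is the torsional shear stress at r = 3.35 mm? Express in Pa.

J = πd⁴/32 = π(0.0194)⁴/32 = 1.391×10^-8 m⁴.
Shear stress varies linearly with radius: τ = T·r/J = 26.60 × 0.00335 / 1.391×10^-8 = 6.408×10^6 Pa.

6.41e6 Pa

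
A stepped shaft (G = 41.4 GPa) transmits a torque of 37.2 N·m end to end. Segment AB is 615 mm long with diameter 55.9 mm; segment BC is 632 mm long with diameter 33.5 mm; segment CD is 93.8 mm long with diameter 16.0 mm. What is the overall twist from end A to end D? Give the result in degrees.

1.05°

J_AB = π(0.0559)⁴/32 = 9.59×10^-7 m⁴; J_BC = π(0.0335)⁴/32 = 1.24×10^-7 m⁴; J_CD = π(0.0160)⁴/32 = 6.43×10^-9 m⁴.
θ = (T/G)·Σ L_i/J_i = (37.20/41.4×10⁹)·(0.615/9.59×10^-7 + 0.632/1.24×10^-7 + 0.0938/6.43×10^-9) = 0.01827 rad.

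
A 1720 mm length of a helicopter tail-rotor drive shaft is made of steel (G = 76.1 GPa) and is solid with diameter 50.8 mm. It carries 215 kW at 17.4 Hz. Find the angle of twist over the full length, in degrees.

ω = 2π·17.4 = 109.3 rad/s, so T = P/ω = 215×10³ / 109.3 = 1967 N·m.
J = πd⁴/32 = π(0.0508)⁴/32 = 6.538×10^-7 m⁴.
θ = T·L/(G·J) = 1967 × 1.72 / (76.1×10⁹ × 6.538×10^-7) = 0.06798 rad.

3.90°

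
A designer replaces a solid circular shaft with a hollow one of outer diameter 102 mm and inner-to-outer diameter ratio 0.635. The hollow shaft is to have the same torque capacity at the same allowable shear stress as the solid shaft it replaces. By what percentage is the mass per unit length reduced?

Equal τ_max and T ⇒ the solid shaft needs d_s³ = d_o³(1−k⁴), so d_s = 102·(1−0.635⁴)^(1/3) = 96.14 mm.
Area ratio A_h/A_s = d_o²(1−k²)/d_s² = (1−k²)/(1−k⁴)^(2/3) = 0.6717.
Mass saving = 1 − 0.6717 = 32.8 %.

32.8 %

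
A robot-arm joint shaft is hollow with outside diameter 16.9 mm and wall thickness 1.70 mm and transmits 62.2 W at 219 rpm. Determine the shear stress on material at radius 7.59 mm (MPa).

4.34 MPa

ω = 2π·219/60 = 22.93 rad/s, so T = P/ω = 62.2 / 22.93 = 2.712 N·m.
J = π(d_o⁴ − d_i⁴)/32 = π(0.0169⁴ − 0.0135⁴)/32 = 4.748×10^-9 m⁴.
Shear stress varies linearly with radius: τ = T·r/J = 2.712 × 0.00759 / 4.748×10^-9 = 4.336×10^6 Pa.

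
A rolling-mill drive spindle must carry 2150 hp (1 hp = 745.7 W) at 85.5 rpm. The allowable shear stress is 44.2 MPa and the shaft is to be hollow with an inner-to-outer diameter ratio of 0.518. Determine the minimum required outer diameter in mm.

ω = 2π·85.5/60 = 8.954 rad/s, so T = P/ω = 2150×745.7 / 8.954 = 179100 N·m.
For a hollow shaft with d_i/d_o = 0.518: τ_max = 16T/(π d_o³ (1−k⁴)), so d_o = [16T/(π τ_allow (1−k⁴))]^(1/3) = [16·179100/(π·4.42×10^7·0.9280)]^(1/3) = 0.2812 m.

281 mm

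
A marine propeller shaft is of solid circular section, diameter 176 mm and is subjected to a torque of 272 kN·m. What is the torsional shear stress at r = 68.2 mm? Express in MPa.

J = πd⁴/32 = π(0.176)⁴/32 = 9.420×10^-5 m⁴.
Shear stress varies linearly with radius: τ = T·r/J = 272000 × 0.0682 / 9.420×10^-5 = 1.969×10^8 Pa.

197 MPa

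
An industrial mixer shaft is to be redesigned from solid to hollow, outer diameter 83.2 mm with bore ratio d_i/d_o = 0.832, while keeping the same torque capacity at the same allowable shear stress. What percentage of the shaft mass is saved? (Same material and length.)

Equal τ_max and T ⇒ the solid shaft needs d_s³ = d_o³(1−k⁴), so d_s = 83.2·(1−0.832⁴)^(1/3) = 66.94 mm.
Area ratio A_h/A_s = d_o²(1−k²)/d_s² = (1−k²)/(1−k⁴)^(2/3) = 0.4755.
Mass saving = 1 − 0.4755 = 52.5 %.

52.5 %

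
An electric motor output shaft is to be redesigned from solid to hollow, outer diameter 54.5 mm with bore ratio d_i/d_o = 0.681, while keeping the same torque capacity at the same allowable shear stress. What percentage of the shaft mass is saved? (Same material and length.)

37.0 %

Equal τ_max and T ⇒ the solid shaft needs d_s³ = d_o³(1−k⁴), so d_s = 54.5·(1−0.681⁴)^(1/3) = 50.27 mm.
Area ratio A_h/A_s = d_o²(1−k²)/d_s² = (1−k²)/(1−k⁴)^(2/3) = 0.6302.
Mass saving = 1 − 0.6302 = 37.0 %.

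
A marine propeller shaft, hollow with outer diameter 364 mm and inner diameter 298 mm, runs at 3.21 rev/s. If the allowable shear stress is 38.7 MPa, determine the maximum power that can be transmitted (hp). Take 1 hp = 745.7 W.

J = π(d_o⁴ − d_i⁴)/32 = π(0.364⁴ − 0.298⁴)/32 = 9.493×10^-4 m⁴.
T_max = τ_allow·J/r = 3.87×10^7 × 9.493×10^-4 / 0.182 = 201800 N·m.
ω = 2π·3.21 = 20.17 rad/s, so P_max = T_max·ω = 4.071×10^6 W.

5460 hp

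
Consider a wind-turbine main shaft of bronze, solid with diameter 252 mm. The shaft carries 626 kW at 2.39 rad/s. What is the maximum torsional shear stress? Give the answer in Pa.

ω = 2.39 rad/s, so T = P/ω = 626×10³ / 2.390 = 261900 N·m.
J = πd⁴/32 = π(0.252)⁴/32 = 3.959×10^-4 m⁴.
τ_max = T·r/J = 261900 × 0.126 / 3.959×10^-4 = 8.336×10^7 Pa.

8.34e7 Pa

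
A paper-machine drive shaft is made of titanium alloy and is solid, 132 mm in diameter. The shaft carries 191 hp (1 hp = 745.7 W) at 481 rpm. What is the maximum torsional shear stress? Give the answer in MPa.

ω = 2π·481/60 = 50.37 rad/s, so T = P/ω = 191×745.7 / 50.37 = 2828 N·m.
J = πd⁴/32 = π(0.132)⁴/32 = 2.981×10^-5 m⁴.
τ_max = T·r/J = 2828 × 0.0660 / 2.981×10^-5 = 6.261×10^6 Pa.

6.26 MPa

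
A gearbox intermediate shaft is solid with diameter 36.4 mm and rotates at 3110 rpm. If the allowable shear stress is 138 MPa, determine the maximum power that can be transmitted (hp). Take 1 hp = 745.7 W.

J = πd⁴/32 = π(0.0364)⁴/32 = 1.723×10^-7 m⁴.
T_max = τ_allow·J/r = 1.38×10^8 × 1.723×10^-7 / 0.0182 = 1307 N·m.
ω = 2π·3110/60 = 325.7 rad/s, so P_max = T_max·ω = 4.256×10^5 W.

571 hp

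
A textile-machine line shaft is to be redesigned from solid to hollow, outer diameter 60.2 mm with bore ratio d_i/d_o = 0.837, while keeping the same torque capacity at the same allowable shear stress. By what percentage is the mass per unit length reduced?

53.0 %

Equal τ_max and T ⇒ the solid shaft needs d_s³ = d_o³(1−k⁴), so d_s = 60.2·(1−0.837⁴)^(1/3) = 48.07 mm.
Area ratio A_h/A_s = d_o²(1−k²)/d_s² = (1−k²)/(1−k⁴)^(2/3) = 0.4696.
Mass saving = 1 − 0.4696 = 53.0 %.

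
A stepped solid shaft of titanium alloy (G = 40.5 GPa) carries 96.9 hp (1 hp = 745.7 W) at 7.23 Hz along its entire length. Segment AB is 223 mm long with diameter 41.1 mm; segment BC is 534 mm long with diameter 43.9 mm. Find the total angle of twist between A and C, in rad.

ω = 2π·7.23 = 45.43 rad/s, so T = P/ω = 96.9×745.7 / 45.43 = 1591 N·m.
J_AB = π(0.0411)⁴/32 = 2.80×10^-7 m⁴; J_BC = π(0.0439)⁴/32 = 3.65×10^-7 m⁴.
θ = (T/G)·Σ L_i/J_i = (1591/40.5×10⁹)·(0.223/2.80×10^-7 + 0.534/3.65×10^-7) = 0.08878 rad.

0.0888 rad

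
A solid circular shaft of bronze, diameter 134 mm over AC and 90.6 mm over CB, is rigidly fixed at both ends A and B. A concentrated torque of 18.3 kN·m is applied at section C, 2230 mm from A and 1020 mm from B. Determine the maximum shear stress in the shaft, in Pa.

3.93e7 Pa

Compatibility: T_A·a/J_AC = T_B·b/J_CB with T_A + T_B = T₀.
J_AC = 3.17×10^-5 m⁴, J_CB = 6.61×10^-6 m⁴, so T_A = T₀·(J_AC/a)/((J_AC/a)+(J_CB/b)) = 12560 N·m, T_B = 5739 N·m.
τ in each portion: τ_AC = 2.66×10^7 Pa, τ_CB = 3.93×10^7 Pa; maximum is in CB.
τ_max = T_CB·r/J = 5739·0.0453/6.61×10^-6 = 3.930×10^7 Pa.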